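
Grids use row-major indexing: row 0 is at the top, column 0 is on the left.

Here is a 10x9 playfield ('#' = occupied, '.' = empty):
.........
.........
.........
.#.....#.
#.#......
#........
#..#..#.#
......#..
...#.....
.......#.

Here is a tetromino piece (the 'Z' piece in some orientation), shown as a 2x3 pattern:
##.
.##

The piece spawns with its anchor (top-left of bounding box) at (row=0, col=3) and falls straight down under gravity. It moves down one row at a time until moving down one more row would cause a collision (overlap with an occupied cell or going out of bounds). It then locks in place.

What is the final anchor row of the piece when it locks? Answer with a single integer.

Answer: 5

Derivation:
Spawn at (row=0, col=3). Try each row:
  row 0: fits
  row 1: fits
  row 2: fits
  row 3: fits
  row 4: fits
  row 5: fits
  row 6: blocked -> lock at row 5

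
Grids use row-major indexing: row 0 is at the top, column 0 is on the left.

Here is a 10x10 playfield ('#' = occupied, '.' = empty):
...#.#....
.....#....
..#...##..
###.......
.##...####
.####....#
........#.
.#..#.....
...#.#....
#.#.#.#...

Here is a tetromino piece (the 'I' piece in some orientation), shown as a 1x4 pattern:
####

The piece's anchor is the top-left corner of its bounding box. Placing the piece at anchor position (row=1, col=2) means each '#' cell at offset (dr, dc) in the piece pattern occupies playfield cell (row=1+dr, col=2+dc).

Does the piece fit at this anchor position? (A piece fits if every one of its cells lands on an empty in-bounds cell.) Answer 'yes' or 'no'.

Answer: no

Derivation:
Check each piece cell at anchor (1, 2):
  offset (0,0) -> (1,2): empty -> OK
  offset (0,1) -> (1,3): empty -> OK
  offset (0,2) -> (1,4): empty -> OK
  offset (0,3) -> (1,5): occupied ('#') -> FAIL
All cells valid: no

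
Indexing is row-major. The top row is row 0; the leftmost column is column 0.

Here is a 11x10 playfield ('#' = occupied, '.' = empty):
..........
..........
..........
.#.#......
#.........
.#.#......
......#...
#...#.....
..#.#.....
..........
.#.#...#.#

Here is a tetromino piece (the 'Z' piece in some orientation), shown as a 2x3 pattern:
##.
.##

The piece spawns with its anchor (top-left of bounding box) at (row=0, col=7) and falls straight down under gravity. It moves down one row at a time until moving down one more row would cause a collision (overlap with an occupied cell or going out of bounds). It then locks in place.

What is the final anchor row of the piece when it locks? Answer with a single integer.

Answer: 8

Derivation:
Spawn at (row=0, col=7). Try each row:
  row 0: fits
  row 1: fits
  row 2: fits
  row 3: fits
  row 4: fits
  row 5: fits
  row 6: fits
  row 7: fits
  row 8: fits
  row 9: blocked -> lock at row 8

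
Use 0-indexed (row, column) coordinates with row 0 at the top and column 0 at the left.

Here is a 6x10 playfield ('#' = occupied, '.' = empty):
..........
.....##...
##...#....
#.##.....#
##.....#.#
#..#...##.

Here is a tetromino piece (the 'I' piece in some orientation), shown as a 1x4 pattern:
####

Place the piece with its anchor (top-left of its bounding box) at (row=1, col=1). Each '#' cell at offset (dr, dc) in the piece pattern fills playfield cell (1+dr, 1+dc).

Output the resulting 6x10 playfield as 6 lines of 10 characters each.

Answer: ..........
.######...
##...#....
#.##.....#
##.....#.#
#..#...##.

Derivation:
Fill (1+0,1+0) = (1,1)
Fill (1+0,1+1) = (1,2)
Fill (1+0,1+2) = (1,3)
Fill (1+0,1+3) = (1,4)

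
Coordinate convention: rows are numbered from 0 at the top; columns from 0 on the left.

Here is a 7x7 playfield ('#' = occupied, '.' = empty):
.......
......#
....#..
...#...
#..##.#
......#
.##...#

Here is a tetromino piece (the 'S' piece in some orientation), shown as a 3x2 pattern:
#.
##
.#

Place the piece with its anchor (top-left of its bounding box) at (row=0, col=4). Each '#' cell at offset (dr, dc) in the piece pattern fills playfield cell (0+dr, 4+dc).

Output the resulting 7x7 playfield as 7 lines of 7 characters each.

Fill (0+0,4+0) = (0,4)
Fill (0+1,4+0) = (1,4)
Fill (0+1,4+1) = (1,5)
Fill (0+2,4+1) = (2,5)

Answer: ....#..
....###
....##.
...#...
#..##.#
......#
.##...#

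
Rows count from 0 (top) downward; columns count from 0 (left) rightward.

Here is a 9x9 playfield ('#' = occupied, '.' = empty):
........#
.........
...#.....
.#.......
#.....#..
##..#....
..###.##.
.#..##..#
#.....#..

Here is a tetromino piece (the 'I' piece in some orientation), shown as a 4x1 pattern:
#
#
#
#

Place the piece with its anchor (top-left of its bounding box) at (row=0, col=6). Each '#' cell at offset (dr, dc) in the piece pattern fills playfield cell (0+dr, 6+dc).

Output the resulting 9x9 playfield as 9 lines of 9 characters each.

Fill (0+0,6+0) = (0,6)
Fill (0+1,6+0) = (1,6)
Fill (0+2,6+0) = (2,6)
Fill (0+3,6+0) = (3,6)

Answer: ......#.#
......#..
...#..#..
.#....#..
#.....#..
##..#....
..###.##.
.#..##..#
#.....#..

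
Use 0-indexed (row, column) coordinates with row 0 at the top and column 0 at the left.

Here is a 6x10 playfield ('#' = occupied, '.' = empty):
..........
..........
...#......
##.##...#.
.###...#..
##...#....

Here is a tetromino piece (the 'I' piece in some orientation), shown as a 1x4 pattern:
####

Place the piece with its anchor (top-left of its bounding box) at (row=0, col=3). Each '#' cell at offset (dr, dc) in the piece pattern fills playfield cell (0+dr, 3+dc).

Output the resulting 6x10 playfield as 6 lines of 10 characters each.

Fill (0+0,3+0) = (0,3)
Fill (0+0,3+1) = (0,4)
Fill (0+0,3+2) = (0,5)
Fill (0+0,3+3) = (0,6)

Answer: ...####...
..........
...#......
##.##...#.
.###...#..
##...#....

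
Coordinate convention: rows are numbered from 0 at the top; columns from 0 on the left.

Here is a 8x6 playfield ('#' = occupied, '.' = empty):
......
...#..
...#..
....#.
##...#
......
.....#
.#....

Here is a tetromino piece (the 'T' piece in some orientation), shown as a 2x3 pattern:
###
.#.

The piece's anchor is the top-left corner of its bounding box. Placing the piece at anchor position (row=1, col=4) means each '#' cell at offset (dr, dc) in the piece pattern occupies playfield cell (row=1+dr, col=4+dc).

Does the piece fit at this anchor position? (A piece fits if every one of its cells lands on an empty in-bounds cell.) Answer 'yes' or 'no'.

Answer: no

Derivation:
Check each piece cell at anchor (1, 4):
  offset (0,0) -> (1,4): empty -> OK
  offset (0,1) -> (1,5): empty -> OK
  offset (0,2) -> (1,6): out of bounds -> FAIL
  offset (1,1) -> (2,5): empty -> OK
All cells valid: no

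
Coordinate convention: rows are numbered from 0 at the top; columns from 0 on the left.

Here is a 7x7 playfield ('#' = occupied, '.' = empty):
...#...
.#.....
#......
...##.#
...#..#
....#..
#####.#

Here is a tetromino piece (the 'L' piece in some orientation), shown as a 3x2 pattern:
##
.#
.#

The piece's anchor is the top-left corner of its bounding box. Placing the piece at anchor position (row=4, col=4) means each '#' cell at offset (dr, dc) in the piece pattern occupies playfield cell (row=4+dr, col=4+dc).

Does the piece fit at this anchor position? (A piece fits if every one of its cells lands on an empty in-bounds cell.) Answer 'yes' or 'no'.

Check each piece cell at anchor (4, 4):
  offset (0,0) -> (4,4): empty -> OK
  offset (0,1) -> (4,5): empty -> OK
  offset (1,1) -> (5,5): empty -> OK
  offset (2,1) -> (6,5): empty -> OK
All cells valid: yes

Answer: yes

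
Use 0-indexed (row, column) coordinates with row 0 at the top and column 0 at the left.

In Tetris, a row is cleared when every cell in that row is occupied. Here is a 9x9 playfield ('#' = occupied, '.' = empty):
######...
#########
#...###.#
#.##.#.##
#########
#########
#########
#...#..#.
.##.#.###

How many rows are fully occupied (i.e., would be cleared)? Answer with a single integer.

Answer: 4

Derivation:
Check each row:
  row 0: 3 empty cells -> not full
  row 1: 0 empty cells -> FULL (clear)
  row 2: 4 empty cells -> not full
  row 3: 3 empty cells -> not full
  row 4: 0 empty cells -> FULL (clear)
  row 5: 0 empty cells -> FULL (clear)
  row 6: 0 empty cells -> FULL (clear)
  row 7: 6 empty cells -> not full
  row 8: 3 empty cells -> not full
Total rows cleared: 4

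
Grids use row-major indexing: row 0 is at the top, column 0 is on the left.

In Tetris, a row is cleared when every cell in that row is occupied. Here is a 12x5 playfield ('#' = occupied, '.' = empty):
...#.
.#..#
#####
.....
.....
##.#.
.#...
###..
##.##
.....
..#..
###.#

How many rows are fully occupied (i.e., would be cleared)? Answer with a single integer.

Check each row:
  row 0: 4 empty cells -> not full
  row 1: 3 empty cells -> not full
  row 2: 0 empty cells -> FULL (clear)
  row 3: 5 empty cells -> not full
  row 4: 5 empty cells -> not full
  row 5: 2 empty cells -> not full
  row 6: 4 empty cells -> not full
  row 7: 2 empty cells -> not full
  row 8: 1 empty cell -> not full
  row 9: 5 empty cells -> not full
  row 10: 4 empty cells -> not full
  row 11: 1 empty cell -> not full
Total rows cleared: 1

Answer: 1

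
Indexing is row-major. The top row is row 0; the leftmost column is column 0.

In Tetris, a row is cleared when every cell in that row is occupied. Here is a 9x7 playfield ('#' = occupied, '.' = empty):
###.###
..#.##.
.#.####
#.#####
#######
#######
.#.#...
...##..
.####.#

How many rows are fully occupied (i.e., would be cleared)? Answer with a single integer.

Check each row:
  row 0: 1 empty cell -> not full
  row 1: 4 empty cells -> not full
  row 2: 2 empty cells -> not full
  row 3: 1 empty cell -> not full
  row 4: 0 empty cells -> FULL (clear)
  row 5: 0 empty cells -> FULL (clear)
  row 6: 5 empty cells -> not full
  row 7: 5 empty cells -> not full
  row 8: 2 empty cells -> not full
Total rows cleared: 2

Answer: 2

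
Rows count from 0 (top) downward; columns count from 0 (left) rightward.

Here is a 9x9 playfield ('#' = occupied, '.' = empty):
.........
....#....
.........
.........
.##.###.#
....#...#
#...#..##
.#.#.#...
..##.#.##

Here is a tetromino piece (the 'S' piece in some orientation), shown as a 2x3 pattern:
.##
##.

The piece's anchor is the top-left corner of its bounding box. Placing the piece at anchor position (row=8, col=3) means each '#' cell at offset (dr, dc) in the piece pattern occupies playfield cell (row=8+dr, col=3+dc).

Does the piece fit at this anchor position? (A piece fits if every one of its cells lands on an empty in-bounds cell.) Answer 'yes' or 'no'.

Answer: no

Derivation:
Check each piece cell at anchor (8, 3):
  offset (0,1) -> (8,4): empty -> OK
  offset (0,2) -> (8,5): occupied ('#') -> FAIL
  offset (1,0) -> (9,3): out of bounds -> FAIL
  offset (1,1) -> (9,4): out of bounds -> FAIL
All cells valid: no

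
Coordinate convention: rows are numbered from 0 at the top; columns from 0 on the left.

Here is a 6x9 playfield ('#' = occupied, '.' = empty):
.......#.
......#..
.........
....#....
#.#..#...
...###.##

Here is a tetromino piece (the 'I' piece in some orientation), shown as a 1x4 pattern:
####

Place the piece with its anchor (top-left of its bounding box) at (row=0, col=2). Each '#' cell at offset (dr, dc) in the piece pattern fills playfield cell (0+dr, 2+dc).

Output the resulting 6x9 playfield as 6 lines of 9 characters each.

Fill (0+0,2+0) = (0,2)
Fill (0+0,2+1) = (0,3)
Fill (0+0,2+2) = (0,4)
Fill (0+0,2+3) = (0,5)

Answer: ..####.#.
......#..
.........
....#....
#.#..#...
...###.##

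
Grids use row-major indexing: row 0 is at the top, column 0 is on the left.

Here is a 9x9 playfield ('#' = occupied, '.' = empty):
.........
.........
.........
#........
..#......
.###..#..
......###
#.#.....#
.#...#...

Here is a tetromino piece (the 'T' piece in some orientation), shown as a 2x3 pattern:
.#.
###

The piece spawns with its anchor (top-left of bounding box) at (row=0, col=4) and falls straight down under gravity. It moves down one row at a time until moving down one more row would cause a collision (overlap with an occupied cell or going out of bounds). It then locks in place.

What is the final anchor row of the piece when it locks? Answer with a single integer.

Spawn at (row=0, col=4). Try each row:
  row 0: fits
  row 1: fits
  row 2: fits
  row 3: fits
  row 4: blocked -> lock at row 3

Answer: 3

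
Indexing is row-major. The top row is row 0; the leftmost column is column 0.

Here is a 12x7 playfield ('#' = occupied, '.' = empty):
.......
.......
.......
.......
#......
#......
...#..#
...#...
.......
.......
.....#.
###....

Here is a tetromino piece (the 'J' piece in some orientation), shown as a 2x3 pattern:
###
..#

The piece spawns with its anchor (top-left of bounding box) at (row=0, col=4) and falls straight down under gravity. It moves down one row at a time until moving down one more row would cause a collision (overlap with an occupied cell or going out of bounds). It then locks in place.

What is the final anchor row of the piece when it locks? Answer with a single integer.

Answer: 4

Derivation:
Spawn at (row=0, col=4). Try each row:
  row 0: fits
  row 1: fits
  row 2: fits
  row 3: fits
  row 4: fits
  row 5: blocked -> lock at row 4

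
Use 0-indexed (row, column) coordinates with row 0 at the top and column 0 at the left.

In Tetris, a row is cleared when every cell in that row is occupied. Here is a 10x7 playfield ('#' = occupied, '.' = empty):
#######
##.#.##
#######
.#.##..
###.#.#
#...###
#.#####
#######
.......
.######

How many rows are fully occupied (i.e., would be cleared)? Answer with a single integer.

Check each row:
  row 0: 0 empty cells -> FULL (clear)
  row 1: 2 empty cells -> not full
  row 2: 0 empty cells -> FULL (clear)
  row 3: 4 empty cells -> not full
  row 4: 2 empty cells -> not full
  row 5: 3 empty cells -> not full
  row 6: 1 empty cell -> not full
  row 7: 0 empty cells -> FULL (clear)
  row 8: 7 empty cells -> not full
  row 9: 1 empty cell -> not full
Total rows cleared: 3

Answer: 3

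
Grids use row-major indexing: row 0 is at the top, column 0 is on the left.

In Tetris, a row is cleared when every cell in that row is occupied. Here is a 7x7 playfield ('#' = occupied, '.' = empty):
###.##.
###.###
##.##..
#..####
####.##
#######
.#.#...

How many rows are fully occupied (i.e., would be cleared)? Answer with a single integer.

Answer: 1

Derivation:
Check each row:
  row 0: 2 empty cells -> not full
  row 1: 1 empty cell -> not full
  row 2: 3 empty cells -> not full
  row 3: 2 empty cells -> not full
  row 4: 1 empty cell -> not full
  row 5: 0 empty cells -> FULL (clear)
  row 6: 5 empty cells -> not full
Total rows cleared: 1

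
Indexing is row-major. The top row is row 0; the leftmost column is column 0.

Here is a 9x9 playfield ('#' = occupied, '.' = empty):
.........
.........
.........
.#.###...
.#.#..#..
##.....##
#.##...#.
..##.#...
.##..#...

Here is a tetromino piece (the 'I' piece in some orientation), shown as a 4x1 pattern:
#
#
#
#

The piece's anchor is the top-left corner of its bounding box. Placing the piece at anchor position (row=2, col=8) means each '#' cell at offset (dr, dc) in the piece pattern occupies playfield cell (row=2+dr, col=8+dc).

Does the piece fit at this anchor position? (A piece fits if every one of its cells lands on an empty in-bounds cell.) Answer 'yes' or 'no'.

Answer: no

Derivation:
Check each piece cell at anchor (2, 8):
  offset (0,0) -> (2,8): empty -> OK
  offset (1,0) -> (3,8): empty -> OK
  offset (2,0) -> (4,8): empty -> OK
  offset (3,0) -> (5,8): occupied ('#') -> FAIL
All cells valid: no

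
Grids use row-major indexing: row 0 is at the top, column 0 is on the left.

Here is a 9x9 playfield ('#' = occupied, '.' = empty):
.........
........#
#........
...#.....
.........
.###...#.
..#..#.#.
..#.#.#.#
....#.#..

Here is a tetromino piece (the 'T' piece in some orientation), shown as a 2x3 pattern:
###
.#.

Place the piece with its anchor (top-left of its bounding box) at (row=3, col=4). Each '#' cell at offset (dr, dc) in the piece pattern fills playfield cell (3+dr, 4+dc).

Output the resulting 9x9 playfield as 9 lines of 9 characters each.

Answer: .........
........#
#........
...####..
.....#...
.###...#.
..#..#.#.
..#.#.#.#
....#.#..

Derivation:
Fill (3+0,4+0) = (3,4)
Fill (3+0,4+1) = (3,5)
Fill (3+0,4+2) = (3,6)
Fill (3+1,4+1) = (4,5)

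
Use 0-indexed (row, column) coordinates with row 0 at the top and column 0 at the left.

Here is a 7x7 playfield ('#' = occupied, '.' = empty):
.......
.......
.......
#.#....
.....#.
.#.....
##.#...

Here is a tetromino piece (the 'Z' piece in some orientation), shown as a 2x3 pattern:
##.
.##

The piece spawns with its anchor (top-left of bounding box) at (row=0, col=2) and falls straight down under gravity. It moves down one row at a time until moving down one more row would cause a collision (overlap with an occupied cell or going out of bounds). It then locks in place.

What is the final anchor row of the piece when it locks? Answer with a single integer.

Spawn at (row=0, col=2). Try each row:
  row 0: fits
  row 1: fits
  row 2: fits
  row 3: blocked -> lock at row 2

Answer: 2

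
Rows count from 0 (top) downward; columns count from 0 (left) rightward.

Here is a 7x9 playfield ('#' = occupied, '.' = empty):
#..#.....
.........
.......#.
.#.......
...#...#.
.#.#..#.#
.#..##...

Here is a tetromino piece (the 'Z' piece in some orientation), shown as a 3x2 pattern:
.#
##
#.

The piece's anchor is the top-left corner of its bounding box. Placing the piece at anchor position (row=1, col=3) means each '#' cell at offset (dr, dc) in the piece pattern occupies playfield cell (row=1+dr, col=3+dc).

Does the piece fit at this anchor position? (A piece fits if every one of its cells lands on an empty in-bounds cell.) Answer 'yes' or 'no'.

Answer: yes

Derivation:
Check each piece cell at anchor (1, 3):
  offset (0,1) -> (1,4): empty -> OK
  offset (1,0) -> (2,3): empty -> OK
  offset (1,1) -> (2,4): empty -> OK
  offset (2,0) -> (3,3): empty -> OK
All cells valid: yes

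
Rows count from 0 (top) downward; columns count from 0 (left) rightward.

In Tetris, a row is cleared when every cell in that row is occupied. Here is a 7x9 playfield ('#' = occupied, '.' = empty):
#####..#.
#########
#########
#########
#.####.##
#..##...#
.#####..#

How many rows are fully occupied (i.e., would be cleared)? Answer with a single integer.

Answer: 3

Derivation:
Check each row:
  row 0: 3 empty cells -> not full
  row 1: 0 empty cells -> FULL (clear)
  row 2: 0 empty cells -> FULL (clear)
  row 3: 0 empty cells -> FULL (clear)
  row 4: 2 empty cells -> not full
  row 5: 5 empty cells -> not full
  row 6: 3 empty cells -> not full
Total rows cleared: 3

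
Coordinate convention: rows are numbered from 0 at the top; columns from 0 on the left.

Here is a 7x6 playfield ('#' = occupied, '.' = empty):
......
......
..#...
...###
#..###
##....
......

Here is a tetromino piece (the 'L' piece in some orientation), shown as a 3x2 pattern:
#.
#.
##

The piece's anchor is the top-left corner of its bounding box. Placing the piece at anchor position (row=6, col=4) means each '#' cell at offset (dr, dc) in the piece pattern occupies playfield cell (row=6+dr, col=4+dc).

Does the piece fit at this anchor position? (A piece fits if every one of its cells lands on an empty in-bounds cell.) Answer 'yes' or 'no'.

Answer: no

Derivation:
Check each piece cell at anchor (6, 4):
  offset (0,0) -> (6,4): empty -> OK
  offset (1,0) -> (7,4): out of bounds -> FAIL
  offset (2,0) -> (8,4): out of bounds -> FAIL
  offset (2,1) -> (8,5): out of bounds -> FAIL
All cells valid: no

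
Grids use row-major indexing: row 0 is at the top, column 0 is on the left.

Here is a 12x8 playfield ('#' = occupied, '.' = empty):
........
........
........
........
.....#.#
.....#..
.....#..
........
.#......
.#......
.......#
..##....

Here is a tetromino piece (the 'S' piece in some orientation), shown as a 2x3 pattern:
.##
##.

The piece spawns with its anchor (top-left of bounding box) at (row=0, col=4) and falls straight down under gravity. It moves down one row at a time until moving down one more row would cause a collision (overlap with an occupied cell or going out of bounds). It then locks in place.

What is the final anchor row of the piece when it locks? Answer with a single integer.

Answer: 2

Derivation:
Spawn at (row=0, col=4). Try each row:
  row 0: fits
  row 1: fits
  row 2: fits
  row 3: blocked -> lock at row 2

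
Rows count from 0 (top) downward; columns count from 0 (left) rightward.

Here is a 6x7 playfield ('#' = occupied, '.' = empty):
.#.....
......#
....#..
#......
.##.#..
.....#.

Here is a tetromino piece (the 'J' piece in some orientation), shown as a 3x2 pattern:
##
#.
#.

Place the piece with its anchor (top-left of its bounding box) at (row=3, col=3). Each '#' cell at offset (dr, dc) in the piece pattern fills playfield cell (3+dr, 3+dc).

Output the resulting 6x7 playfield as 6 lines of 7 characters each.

Fill (3+0,3+0) = (3,3)
Fill (3+0,3+1) = (3,4)
Fill (3+1,3+0) = (4,3)
Fill (3+2,3+0) = (5,3)

Answer: .#.....
......#
....#..
#..##..
.####..
...#.#.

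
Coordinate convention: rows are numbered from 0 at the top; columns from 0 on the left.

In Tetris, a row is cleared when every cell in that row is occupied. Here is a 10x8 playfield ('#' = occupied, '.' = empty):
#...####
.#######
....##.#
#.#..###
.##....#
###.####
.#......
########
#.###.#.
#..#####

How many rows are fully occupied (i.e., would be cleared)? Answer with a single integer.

Answer: 1

Derivation:
Check each row:
  row 0: 3 empty cells -> not full
  row 1: 1 empty cell -> not full
  row 2: 5 empty cells -> not full
  row 3: 3 empty cells -> not full
  row 4: 5 empty cells -> not full
  row 5: 1 empty cell -> not full
  row 6: 7 empty cells -> not full
  row 7: 0 empty cells -> FULL (clear)
  row 8: 3 empty cells -> not full
  row 9: 2 empty cells -> not full
Total rows cleared: 1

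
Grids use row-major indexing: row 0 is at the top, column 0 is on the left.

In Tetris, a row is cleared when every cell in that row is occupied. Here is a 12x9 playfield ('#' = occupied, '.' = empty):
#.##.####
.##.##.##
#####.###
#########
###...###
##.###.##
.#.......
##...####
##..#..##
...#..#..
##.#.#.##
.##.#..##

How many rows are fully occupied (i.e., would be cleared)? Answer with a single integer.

Check each row:
  row 0: 2 empty cells -> not full
  row 1: 3 empty cells -> not full
  row 2: 1 empty cell -> not full
  row 3: 0 empty cells -> FULL (clear)
  row 4: 3 empty cells -> not full
  row 5: 2 empty cells -> not full
  row 6: 8 empty cells -> not full
  row 7: 3 empty cells -> not full
  row 8: 4 empty cells -> not full
  row 9: 7 empty cells -> not full
  row 10: 3 empty cells -> not full
  row 11: 4 empty cells -> not full
Total rows cleared: 1

Answer: 1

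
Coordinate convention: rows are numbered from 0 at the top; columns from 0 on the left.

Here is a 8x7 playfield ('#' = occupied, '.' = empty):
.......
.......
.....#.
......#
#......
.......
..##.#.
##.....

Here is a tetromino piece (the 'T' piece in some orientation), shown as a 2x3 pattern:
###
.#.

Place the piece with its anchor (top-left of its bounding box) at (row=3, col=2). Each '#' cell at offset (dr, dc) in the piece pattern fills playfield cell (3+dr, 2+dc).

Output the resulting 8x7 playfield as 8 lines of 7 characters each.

Fill (3+0,2+0) = (3,2)
Fill (3+0,2+1) = (3,3)
Fill (3+0,2+2) = (3,4)
Fill (3+1,2+1) = (4,3)

Answer: .......
.......
.....#.
..###.#
#..#...
.......
..##.#.
##.....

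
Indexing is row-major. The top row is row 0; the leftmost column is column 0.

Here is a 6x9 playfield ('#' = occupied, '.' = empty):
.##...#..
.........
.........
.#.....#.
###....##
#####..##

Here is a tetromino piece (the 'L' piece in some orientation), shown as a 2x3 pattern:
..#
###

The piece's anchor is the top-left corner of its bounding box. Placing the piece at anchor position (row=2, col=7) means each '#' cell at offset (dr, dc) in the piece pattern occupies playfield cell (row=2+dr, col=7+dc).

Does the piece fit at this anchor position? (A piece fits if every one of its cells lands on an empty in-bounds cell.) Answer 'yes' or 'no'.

Answer: no

Derivation:
Check each piece cell at anchor (2, 7):
  offset (0,2) -> (2,9): out of bounds -> FAIL
  offset (1,0) -> (3,7): occupied ('#') -> FAIL
  offset (1,1) -> (3,8): empty -> OK
  offset (1,2) -> (3,9): out of bounds -> FAIL
All cells valid: no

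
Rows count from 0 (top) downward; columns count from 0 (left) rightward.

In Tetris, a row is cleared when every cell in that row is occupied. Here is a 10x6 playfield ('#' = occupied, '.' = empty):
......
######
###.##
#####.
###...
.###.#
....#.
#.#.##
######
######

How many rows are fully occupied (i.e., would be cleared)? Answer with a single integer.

Answer: 3

Derivation:
Check each row:
  row 0: 6 empty cells -> not full
  row 1: 0 empty cells -> FULL (clear)
  row 2: 1 empty cell -> not full
  row 3: 1 empty cell -> not full
  row 4: 3 empty cells -> not full
  row 5: 2 empty cells -> not full
  row 6: 5 empty cells -> not full
  row 7: 2 empty cells -> not full
  row 8: 0 empty cells -> FULL (clear)
  row 9: 0 empty cells -> FULL (clear)
Total rows cleared: 3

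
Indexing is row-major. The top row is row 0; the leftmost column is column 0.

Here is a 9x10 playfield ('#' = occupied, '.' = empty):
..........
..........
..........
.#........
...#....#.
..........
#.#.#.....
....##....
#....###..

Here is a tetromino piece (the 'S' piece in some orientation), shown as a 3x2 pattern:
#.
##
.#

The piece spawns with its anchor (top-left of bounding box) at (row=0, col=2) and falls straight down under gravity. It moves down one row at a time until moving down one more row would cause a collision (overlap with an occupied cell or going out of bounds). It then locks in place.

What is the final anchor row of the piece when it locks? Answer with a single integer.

Spawn at (row=0, col=2). Try each row:
  row 0: fits
  row 1: fits
  row 2: blocked -> lock at row 1

Answer: 1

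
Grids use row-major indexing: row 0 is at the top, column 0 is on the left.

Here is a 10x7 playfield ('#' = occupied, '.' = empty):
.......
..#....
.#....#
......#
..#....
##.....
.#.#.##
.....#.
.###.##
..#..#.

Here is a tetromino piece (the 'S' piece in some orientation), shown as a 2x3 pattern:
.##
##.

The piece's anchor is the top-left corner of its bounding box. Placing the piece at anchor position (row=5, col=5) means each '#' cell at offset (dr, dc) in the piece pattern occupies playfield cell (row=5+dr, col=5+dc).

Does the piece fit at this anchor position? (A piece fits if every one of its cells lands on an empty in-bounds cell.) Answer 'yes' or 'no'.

Check each piece cell at anchor (5, 5):
  offset (0,1) -> (5,6): empty -> OK
  offset (0,2) -> (5,7): out of bounds -> FAIL
  offset (1,0) -> (6,5): occupied ('#') -> FAIL
  offset (1,1) -> (6,6): occupied ('#') -> FAIL
All cells valid: no

Answer: no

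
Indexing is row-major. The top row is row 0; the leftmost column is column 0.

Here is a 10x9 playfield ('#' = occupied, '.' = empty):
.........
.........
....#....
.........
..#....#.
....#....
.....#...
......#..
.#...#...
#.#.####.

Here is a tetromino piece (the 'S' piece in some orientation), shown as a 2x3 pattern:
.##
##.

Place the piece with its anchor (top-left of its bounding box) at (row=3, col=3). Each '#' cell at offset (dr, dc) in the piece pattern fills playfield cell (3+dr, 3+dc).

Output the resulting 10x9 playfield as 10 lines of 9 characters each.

Answer: .........
.........
....#....
....##...
..###..#.
....#....
.....#...
......#..
.#...#...
#.#.####.

Derivation:
Fill (3+0,3+1) = (3,4)
Fill (3+0,3+2) = (3,5)
Fill (3+1,3+0) = (4,3)
Fill (3+1,3+1) = (4,4)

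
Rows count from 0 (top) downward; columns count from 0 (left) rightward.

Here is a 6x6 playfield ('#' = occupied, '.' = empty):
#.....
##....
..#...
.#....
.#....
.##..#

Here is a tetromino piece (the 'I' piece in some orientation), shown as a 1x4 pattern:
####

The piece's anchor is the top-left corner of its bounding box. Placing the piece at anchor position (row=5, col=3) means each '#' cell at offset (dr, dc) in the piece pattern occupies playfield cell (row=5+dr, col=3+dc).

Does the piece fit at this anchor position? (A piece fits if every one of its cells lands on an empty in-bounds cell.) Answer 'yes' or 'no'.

Check each piece cell at anchor (5, 3):
  offset (0,0) -> (5,3): empty -> OK
  offset (0,1) -> (5,4): empty -> OK
  offset (0,2) -> (5,5): occupied ('#') -> FAIL
  offset (0,3) -> (5,6): out of bounds -> FAIL
All cells valid: no

Answer: no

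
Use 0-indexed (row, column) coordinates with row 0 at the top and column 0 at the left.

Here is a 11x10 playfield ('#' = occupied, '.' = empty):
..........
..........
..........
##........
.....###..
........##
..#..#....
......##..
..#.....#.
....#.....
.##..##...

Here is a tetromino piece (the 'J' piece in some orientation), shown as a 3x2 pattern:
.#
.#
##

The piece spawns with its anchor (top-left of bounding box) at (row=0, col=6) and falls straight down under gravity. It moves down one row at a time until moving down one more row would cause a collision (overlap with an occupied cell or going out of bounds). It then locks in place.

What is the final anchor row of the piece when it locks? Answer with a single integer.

Answer: 1

Derivation:
Spawn at (row=0, col=6). Try each row:
  row 0: fits
  row 1: fits
  row 2: blocked -> lock at row 1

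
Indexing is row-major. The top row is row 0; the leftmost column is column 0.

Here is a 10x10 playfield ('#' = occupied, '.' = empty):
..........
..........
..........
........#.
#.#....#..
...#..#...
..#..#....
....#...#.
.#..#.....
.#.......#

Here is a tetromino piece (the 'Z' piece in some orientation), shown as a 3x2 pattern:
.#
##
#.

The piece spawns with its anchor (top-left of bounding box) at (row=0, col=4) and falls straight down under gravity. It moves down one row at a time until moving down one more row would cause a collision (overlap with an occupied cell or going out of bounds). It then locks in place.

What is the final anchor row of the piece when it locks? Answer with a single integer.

Answer: 4

Derivation:
Spawn at (row=0, col=4). Try each row:
  row 0: fits
  row 1: fits
  row 2: fits
  row 3: fits
  row 4: fits
  row 5: blocked -> lock at row 4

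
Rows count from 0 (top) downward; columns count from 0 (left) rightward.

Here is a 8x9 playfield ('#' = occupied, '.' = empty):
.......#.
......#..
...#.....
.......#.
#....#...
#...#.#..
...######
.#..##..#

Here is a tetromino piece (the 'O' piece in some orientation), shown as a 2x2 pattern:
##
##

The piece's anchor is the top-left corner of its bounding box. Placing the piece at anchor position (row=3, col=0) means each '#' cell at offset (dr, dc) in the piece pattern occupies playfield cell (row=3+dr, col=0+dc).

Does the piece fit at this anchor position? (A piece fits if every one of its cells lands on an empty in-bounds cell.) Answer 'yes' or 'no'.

Check each piece cell at anchor (3, 0):
  offset (0,0) -> (3,0): empty -> OK
  offset (0,1) -> (3,1): empty -> OK
  offset (1,0) -> (4,0): occupied ('#') -> FAIL
  offset (1,1) -> (4,1): empty -> OK
All cells valid: no

Answer: no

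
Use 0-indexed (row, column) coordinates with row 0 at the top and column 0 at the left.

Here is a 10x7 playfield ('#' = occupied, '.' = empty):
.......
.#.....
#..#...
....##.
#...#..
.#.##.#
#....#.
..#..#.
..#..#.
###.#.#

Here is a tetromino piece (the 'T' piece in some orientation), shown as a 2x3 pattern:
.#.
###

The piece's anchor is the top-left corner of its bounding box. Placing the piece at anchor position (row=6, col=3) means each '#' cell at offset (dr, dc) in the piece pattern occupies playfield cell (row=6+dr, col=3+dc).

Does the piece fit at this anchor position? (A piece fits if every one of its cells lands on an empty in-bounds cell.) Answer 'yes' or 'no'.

Check each piece cell at anchor (6, 3):
  offset (0,1) -> (6,4): empty -> OK
  offset (1,0) -> (7,3): empty -> OK
  offset (1,1) -> (7,4): empty -> OK
  offset (1,2) -> (7,5): occupied ('#') -> FAIL
All cells valid: no

Answer: no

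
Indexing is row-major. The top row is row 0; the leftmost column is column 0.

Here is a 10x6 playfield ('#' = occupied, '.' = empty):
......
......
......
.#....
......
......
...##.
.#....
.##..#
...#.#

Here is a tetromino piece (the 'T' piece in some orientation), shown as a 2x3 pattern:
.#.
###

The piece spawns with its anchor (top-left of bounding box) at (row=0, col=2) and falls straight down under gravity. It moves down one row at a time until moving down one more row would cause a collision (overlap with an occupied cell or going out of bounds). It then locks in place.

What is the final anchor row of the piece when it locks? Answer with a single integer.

Spawn at (row=0, col=2). Try each row:
  row 0: fits
  row 1: fits
  row 2: fits
  row 3: fits
  row 4: fits
  row 5: blocked -> lock at row 4

Answer: 4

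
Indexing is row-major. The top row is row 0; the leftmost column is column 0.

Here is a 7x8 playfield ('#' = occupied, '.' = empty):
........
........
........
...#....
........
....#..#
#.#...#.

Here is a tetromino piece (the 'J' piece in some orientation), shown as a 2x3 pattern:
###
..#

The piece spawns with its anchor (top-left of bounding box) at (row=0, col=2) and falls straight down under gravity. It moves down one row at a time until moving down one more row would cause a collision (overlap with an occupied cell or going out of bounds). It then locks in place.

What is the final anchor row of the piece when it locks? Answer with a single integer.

Answer: 2

Derivation:
Spawn at (row=0, col=2). Try each row:
  row 0: fits
  row 1: fits
  row 2: fits
  row 3: blocked -> lock at row 2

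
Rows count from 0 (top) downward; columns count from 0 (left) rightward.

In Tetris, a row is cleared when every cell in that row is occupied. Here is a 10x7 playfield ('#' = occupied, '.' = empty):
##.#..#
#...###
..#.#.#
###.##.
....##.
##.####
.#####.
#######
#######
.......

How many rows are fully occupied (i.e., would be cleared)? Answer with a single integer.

Answer: 2

Derivation:
Check each row:
  row 0: 3 empty cells -> not full
  row 1: 3 empty cells -> not full
  row 2: 4 empty cells -> not full
  row 3: 2 empty cells -> not full
  row 4: 5 empty cells -> not full
  row 5: 1 empty cell -> not full
  row 6: 2 empty cells -> not full
  row 7: 0 empty cells -> FULL (clear)
  row 8: 0 empty cells -> FULL (clear)
  row 9: 7 empty cells -> not full
Total rows cleared: 2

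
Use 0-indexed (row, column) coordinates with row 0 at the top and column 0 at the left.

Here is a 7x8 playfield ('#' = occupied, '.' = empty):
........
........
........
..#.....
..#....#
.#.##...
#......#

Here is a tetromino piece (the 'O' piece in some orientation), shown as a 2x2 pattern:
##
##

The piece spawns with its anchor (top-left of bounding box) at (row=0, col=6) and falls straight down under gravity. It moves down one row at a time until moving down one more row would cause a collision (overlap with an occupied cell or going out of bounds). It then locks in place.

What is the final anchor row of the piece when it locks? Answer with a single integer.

Spawn at (row=0, col=6). Try each row:
  row 0: fits
  row 1: fits
  row 2: fits
  row 3: blocked -> lock at row 2

Answer: 2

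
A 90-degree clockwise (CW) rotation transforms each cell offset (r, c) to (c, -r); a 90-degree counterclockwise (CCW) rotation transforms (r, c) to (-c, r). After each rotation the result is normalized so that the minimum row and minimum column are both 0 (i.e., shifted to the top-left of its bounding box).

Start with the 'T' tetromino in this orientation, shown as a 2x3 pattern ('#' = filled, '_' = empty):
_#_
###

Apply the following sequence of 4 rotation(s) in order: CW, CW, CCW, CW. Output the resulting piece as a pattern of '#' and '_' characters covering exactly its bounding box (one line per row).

Start:
_#_
###
After rotation 1 (CW):
#_
##
#_
After rotation 2 (CW):
###
_#_
After rotation 3 (CCW):
#_
##
#_
After rotation 4 (CW):
###
_#_

Answer: ###
_#_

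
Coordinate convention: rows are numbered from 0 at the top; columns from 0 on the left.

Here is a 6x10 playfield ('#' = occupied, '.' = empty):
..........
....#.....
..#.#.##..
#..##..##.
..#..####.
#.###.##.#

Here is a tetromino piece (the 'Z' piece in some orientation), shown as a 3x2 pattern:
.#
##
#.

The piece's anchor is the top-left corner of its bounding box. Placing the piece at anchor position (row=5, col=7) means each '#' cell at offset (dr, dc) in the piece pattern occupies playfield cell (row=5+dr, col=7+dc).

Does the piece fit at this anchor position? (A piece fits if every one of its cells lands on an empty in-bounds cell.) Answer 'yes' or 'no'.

Check each piece cell at anchor (5, 7):
  offset (0,1) -> (5,8): empty -> OK
  offset (1,0) -> (6,7): out of bounds -> FAIL
  offset (1,1) -> (6,8): out of bounds -> FAIL
  offset (2,0) -> (7,7): out of bounds -> FAIL
All cells valid: no

Answer: no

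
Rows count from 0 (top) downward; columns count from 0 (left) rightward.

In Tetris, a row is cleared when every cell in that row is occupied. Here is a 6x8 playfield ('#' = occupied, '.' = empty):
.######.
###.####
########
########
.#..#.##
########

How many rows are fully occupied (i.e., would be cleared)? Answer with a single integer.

Answer: 3

Derivation:
Check each row:
  row 0: 2 empty cells -> not full
  row 1: 1 empty cell -> not full
  row 2: 0 empty cells -> FULL (clear)
  row 3: 0 empty cells -> FULL (clear)
  row 4: 4 empty cells -> not full
  row 5: 0 empty cells -> FULL (clear)
Total rows cleared: 3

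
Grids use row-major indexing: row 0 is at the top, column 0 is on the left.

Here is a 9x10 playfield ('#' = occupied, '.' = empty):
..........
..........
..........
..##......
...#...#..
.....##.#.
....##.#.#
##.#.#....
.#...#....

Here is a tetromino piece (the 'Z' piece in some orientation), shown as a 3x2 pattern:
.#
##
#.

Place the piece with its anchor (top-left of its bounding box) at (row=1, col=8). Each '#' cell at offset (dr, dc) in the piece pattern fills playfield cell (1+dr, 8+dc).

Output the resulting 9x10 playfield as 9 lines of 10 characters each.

Fill (1+0,8+1) = (1,9)
Fill (1+1,8+0) = (2,8)
Fill (1+1,8+1) = (2,9)
Fill (1+2,8+0) = (3,8)

Answer: ..........
.........#
........##
..##....#.
...#...#..
.....##.#.
....##.#.#
##.#.#....
.#...#....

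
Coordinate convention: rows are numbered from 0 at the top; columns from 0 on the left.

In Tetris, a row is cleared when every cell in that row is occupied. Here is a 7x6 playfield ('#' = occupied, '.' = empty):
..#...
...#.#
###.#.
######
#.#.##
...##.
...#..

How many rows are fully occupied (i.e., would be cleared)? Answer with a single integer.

Answer: 1

Derivation:
Check each row:
  row 0: 5 empty cells -> not full
  row 1: 4 empty cells -> not full
  row 2: 2 empty cells -> not full
  row 3: 0 empty cells -> FULL (clear)
  row 4: 2 empty cells -> not full
  row 5: 4 empty cells -> not full
  row 6: 5 empty cells -> not full
Total rows cleared: 1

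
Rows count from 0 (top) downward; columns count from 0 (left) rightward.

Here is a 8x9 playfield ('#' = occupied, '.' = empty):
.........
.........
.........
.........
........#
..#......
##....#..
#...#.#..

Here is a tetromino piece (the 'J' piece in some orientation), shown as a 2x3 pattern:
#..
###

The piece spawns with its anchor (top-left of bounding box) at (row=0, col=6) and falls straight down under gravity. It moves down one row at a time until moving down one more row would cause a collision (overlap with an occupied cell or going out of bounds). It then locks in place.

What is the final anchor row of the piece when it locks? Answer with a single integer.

Spawn at (row=0, col=6). Try each row:
  row 0: fits
  row 1: fits
  row 2: fits
  row 3: blocked -> lock at row 2

Answer: 2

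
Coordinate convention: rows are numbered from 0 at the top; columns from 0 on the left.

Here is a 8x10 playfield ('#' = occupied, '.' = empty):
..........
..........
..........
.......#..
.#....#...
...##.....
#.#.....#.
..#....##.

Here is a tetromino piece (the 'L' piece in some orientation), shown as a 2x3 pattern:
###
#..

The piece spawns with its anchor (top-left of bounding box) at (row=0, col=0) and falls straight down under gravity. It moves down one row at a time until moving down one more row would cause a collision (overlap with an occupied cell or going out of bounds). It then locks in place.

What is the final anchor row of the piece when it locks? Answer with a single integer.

Answer: 3

Derivation:
Spawn at (row=0, col=0). Try each row:
  row 0: fits
  row 1: fits
  row 2: fits
  row 3: fits
  row 4: blocked -> lock at row 3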